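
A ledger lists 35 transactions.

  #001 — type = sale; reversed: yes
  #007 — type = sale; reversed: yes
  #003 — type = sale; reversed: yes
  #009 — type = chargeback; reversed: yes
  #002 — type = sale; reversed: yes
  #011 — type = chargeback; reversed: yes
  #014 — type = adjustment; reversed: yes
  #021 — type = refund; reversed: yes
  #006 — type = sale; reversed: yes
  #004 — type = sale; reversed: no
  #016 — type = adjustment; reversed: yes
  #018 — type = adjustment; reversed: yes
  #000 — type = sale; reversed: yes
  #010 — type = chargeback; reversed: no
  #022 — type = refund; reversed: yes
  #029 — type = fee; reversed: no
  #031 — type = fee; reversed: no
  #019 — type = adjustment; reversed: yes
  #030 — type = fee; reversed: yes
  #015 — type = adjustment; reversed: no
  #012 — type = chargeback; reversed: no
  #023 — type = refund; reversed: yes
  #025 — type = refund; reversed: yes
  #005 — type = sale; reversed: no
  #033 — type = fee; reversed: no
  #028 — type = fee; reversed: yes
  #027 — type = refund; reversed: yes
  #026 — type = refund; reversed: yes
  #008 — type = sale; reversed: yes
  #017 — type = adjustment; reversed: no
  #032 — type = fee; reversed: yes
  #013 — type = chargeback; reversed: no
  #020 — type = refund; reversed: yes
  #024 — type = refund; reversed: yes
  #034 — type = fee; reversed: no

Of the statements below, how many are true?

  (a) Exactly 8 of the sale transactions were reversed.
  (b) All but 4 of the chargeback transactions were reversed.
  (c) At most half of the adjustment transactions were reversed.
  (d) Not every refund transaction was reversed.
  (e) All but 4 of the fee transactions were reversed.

(a) sale: |A| = 9, |A ∩ B| = 7; needs |A ∩ B| = 8 — false.
(b) chargeback: |A| = 5, |A ∩ B| = 2; needs |A ∖ B| = 4 — false.
(c) adjustment: |A| = 6, |A ∩ B| = 4; needs |A ∩ B| ≤ |A ∖ B| — false.
(d) refund: |A| = 8, |A ∩ B| = 8; needs A ⊄ B (|A ∖ B| ≥ 1) — false.
(e) fee: |A| = 7, |A ∩ B| = 3; needs |A ∖ B| = 4 — true.

1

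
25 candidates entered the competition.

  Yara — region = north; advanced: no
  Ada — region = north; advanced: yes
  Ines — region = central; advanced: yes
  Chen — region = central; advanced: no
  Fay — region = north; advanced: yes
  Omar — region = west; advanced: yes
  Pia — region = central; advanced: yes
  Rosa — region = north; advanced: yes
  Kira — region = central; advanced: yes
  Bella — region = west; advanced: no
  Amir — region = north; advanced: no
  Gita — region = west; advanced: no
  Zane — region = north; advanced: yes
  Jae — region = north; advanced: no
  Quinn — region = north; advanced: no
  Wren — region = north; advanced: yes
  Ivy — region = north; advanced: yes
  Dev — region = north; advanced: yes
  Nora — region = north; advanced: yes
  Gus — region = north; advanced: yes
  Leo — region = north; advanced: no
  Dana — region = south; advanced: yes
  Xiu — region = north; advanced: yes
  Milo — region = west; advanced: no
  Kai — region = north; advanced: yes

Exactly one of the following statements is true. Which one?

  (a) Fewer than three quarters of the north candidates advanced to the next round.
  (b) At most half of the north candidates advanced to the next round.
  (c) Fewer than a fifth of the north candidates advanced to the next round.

|A| = 16, |A ∩ B| = 11, |A ∖ B| = 5.
(a) requires |A ∩ B| / |A| < 3/4: true.
(b) requires |A ∩ B| ≤ |A ∖ B|: false.
(c) requires |A ∩ B| / |A| < 1/5: false.

(a)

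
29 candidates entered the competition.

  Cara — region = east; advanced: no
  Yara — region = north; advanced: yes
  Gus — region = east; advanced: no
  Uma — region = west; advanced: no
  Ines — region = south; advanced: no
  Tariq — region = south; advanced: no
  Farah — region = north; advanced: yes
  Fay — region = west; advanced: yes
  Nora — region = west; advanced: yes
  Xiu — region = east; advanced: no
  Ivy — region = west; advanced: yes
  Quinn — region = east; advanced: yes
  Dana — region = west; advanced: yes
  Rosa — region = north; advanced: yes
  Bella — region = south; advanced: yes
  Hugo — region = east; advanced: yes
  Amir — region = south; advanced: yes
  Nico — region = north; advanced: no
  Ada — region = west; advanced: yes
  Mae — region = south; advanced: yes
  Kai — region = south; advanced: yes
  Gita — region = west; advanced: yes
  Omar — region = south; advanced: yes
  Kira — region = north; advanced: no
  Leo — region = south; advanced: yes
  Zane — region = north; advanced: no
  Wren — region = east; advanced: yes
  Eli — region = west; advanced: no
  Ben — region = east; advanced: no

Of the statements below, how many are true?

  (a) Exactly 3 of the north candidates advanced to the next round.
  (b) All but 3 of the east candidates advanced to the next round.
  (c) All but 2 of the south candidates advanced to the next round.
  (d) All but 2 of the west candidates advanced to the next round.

(a) north: |A| = 6, |A ∩ B| = 3; needs |A ∩ B| = 3 — true.
(b) east: |A| = 7, |A ∩ B| = 3; needs |A ∖ B| = 3 — false.
(c) south: |A| = 8, |A ∩ B| = 6; needs |A ∖ B| = 2 — true.
(d) west: |A| = 8, |A ∩ B| = 6; needs |A ∖ B| = 2 — true.

3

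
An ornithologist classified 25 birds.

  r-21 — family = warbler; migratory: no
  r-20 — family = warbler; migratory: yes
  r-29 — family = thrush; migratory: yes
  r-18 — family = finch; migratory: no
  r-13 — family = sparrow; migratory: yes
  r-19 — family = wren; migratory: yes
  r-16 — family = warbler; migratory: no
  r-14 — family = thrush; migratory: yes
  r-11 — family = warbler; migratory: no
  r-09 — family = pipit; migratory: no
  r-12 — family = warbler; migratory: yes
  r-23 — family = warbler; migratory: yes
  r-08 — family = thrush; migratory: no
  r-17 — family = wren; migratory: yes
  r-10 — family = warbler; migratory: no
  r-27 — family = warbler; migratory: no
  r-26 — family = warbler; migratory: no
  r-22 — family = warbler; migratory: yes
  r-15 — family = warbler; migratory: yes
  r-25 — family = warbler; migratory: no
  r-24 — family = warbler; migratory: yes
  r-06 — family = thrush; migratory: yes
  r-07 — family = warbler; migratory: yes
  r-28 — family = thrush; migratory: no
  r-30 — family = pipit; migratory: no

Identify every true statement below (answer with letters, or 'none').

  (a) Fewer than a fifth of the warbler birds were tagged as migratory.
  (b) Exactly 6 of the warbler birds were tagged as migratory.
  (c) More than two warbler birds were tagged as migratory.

(c)

|A| = 14, |A ∩ B| = 7, |A ∖ B| = 7.
(a) |A ∩ B| / |A| < 1/5: fails.
(b) |A ∩ B| = 6: fails.
(c) |A ∩ B| > 2: holds.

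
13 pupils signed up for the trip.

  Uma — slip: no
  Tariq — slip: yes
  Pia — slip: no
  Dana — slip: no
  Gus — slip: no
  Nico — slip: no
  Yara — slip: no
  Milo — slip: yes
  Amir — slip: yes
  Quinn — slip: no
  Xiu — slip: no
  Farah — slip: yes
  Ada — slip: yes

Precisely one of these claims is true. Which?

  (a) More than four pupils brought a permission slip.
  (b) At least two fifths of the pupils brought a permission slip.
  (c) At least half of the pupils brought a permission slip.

(a)

|A| = 13, |A ∩ B| = 5, |A ∖ B| = 8.
(a) requires |A ∩ B| > 4: true.
(b) requires |A ∩ B| / |A| ≥ 2/5: false.
(c) requires |A ∩ B| ≥ |A ∖ B|: false.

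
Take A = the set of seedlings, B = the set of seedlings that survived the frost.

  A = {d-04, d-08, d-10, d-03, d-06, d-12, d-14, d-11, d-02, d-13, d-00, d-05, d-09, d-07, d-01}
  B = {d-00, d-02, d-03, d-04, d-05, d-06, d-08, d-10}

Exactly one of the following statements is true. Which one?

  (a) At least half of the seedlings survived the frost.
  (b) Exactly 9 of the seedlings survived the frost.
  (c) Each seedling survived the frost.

|A| = 15, |A ∩ B| = 8, |A ∖ B| = 7.
(a) requires |A ∩ B| ≥ |A ∖ B|: true.
(b) requires |A ∩ B| = 9: false.
(c) requires A ⊆ B, i.e. every element of A is in B (|A ∖ B| = 0): false.

(a)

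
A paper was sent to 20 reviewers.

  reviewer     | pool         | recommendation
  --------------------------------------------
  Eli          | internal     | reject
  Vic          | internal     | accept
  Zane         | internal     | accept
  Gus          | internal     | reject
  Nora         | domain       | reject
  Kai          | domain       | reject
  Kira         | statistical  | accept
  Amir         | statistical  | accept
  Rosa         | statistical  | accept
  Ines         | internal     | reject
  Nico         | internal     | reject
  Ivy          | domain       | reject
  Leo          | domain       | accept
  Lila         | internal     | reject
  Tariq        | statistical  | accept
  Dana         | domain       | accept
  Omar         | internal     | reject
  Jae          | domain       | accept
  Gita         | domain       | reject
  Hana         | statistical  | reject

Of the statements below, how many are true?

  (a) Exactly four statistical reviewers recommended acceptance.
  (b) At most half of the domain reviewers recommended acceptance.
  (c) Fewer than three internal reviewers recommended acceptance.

(a) statistical: |A| = 5, |A ∩ B| = 4; needs |A ∩ B| = 4 — true.
(b) domain: |A| = 7, |A ∩ B| = 3; needs |A ∩ B| ≤ |A ∖ B| — true.
(c) internal: |A| = 8, |A ∩ B| = 2; needs |A ∩ B| < 3 — true.

3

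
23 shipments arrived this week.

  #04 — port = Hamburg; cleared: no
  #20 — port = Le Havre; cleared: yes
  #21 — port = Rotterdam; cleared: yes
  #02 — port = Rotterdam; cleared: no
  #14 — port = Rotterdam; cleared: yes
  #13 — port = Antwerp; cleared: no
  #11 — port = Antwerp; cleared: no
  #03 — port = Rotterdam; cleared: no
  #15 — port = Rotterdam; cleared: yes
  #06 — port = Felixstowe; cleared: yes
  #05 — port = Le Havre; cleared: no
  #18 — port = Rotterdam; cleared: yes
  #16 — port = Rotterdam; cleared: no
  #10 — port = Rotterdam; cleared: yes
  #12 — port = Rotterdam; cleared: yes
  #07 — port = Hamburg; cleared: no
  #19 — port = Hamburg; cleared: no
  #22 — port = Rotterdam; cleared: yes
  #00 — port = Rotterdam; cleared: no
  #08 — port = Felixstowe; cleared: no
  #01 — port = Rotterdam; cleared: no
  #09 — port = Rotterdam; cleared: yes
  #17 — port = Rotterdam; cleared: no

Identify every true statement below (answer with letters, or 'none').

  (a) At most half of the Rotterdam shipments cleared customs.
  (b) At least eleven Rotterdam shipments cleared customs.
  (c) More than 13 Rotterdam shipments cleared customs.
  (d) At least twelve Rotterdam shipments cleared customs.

|A| = 14, |A ∩ B| = 8, |A ∖ B| = 6.
(a) |A ∩ B| ≤ |A ∖ B|: fails.
(b) |A ∩ B| ≥ 11: fails.
(c) |A ∩ B| > 13: fails.
(d) |A ∩ B| ≥ 12: fails.

none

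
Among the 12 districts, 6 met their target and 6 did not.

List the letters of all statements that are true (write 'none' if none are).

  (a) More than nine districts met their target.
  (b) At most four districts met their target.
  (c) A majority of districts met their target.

none

|A| = 12, |A ∩ B| = 6, |A ∖ B| = 6.
(a) |A ∩ B| > 9: fails.
(b) |A ∩ B| ≤ 4: fails.
(c) |A ∩ B| > |A ∖ B|: fails.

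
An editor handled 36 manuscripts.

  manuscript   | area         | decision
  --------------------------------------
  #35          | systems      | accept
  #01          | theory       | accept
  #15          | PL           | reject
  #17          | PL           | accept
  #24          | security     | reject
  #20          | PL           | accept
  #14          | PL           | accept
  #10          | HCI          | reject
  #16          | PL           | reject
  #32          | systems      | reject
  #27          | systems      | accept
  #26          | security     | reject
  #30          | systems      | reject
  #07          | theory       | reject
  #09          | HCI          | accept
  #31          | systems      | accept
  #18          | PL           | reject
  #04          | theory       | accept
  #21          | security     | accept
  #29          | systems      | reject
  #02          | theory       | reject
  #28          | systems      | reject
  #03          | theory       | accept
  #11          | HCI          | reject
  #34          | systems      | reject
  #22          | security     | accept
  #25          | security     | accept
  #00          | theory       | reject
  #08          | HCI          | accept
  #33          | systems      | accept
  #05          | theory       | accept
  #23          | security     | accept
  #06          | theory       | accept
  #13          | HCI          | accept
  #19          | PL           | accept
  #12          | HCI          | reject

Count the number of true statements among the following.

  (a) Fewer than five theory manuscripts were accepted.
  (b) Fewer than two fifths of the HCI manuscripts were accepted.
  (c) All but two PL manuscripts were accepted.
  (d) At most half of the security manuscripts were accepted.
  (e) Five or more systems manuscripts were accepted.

0

(a) theory: |A| = 8, |A ∩ B| = 5; needs |A ∩ B| < 5 — false.
(b) HCI: |A| = 6, |A ∩ B| = 3; needs |A ∩ B| / |A| < 2/5 — false.
(c) PL: |A| = 7, |A ∩ B| = 4; needs |A ∖ B| = 2 — false.
(d) security: |A| = 6, |A ∩ B| = 4; needs |A ∩ B| ≤ |A ∖ B| — false.
(e) systems: |A| = 9, |A ∩ B| = 4; needs |A ∩ B| ≥ 5 — false.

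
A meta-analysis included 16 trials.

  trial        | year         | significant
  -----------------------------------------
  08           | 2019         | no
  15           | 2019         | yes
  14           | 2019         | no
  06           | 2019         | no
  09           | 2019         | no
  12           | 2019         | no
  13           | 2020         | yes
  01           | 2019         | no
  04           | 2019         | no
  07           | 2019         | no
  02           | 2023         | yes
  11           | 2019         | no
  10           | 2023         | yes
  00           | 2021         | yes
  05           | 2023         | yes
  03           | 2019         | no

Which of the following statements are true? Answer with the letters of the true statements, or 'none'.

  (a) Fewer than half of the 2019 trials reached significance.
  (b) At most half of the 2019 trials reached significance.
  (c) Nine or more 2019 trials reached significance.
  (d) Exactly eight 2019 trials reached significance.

|A| = 11, |A ∩ B| = 1, |A ∖ B| = 10.
(a) |A ∩ B| < |A ∖ B|: holds.
(b) |A ∩ B| ≤ |A ∖ B|: holds.
(c) |A ∩ B| ≥ 9: fails.
(d) |A ∩ B| = 8: fails.

(a), (b)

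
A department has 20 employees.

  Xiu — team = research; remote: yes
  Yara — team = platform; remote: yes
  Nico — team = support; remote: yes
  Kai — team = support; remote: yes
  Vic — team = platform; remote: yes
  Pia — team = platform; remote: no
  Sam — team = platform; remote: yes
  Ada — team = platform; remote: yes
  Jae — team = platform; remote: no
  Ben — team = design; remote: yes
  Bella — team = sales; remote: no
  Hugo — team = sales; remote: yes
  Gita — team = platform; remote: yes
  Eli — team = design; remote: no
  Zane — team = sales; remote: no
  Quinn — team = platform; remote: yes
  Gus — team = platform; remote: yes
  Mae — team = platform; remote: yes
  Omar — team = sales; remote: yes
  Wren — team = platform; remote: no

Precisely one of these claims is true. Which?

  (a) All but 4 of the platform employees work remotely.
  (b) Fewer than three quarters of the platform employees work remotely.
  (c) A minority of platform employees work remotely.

|A| = 11, |A ∩ B| = 8, |A ∖ B| = 3.
(a) requires |A ∖ B| = 4: false.
(b) requires |A ∩ B| / |A| < 3/4: true.
(c) requires |A ∩ B| < |A ∖ B|: false.

(b)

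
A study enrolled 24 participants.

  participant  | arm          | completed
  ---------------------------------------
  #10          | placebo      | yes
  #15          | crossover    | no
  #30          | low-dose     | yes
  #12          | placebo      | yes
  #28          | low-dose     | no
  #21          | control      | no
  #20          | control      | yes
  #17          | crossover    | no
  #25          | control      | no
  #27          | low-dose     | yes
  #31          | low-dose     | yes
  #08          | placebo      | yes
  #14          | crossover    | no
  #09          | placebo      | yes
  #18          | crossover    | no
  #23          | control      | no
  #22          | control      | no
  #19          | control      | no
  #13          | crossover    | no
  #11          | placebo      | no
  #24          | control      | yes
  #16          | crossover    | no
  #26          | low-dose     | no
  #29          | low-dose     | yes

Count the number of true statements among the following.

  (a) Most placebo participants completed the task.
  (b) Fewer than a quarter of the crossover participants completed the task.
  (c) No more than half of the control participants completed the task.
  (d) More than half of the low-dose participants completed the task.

(a) placebo: |A| = 5, |A ∩ B| = 4; needs |A ∩ B| > |A ∖ B| — true.
(b) crossover: |A| = 6, |A ∩ B| = 0; needs |A ∩ B| / |A| < 1/4 — true.
(c) control: |A| = 7, |A ∩ B| = 2; needs |A ∩ B| ≤ |A ∖ B| — true.
(d) low-dose: |A| = 6, |A ∩ B| = 4; needs |A ∩ B| > |A ∖ B| — true.

4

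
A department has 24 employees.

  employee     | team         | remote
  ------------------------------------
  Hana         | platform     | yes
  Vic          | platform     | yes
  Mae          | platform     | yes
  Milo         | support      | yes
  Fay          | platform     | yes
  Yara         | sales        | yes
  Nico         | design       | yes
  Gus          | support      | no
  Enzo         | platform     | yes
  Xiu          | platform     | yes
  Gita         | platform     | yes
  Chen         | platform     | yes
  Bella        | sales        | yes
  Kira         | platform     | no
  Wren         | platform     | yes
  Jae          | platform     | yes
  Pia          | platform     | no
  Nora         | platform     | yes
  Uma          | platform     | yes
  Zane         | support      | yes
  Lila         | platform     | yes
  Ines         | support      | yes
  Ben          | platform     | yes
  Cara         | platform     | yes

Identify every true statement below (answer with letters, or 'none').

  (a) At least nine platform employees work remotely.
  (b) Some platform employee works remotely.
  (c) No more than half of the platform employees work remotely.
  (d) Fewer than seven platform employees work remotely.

(a), (b)

|A| = 17, |A ∩ B| = 15, |A ∖ B| = 2.
(a) |A ∩ B| ≥ 9: holds.
(b) A ∩ B ≠ ∅ (|A ∩ B| ≥ 1): holds.
(c) |A ∩ B| ≤ |A ∖ B|: fails.
(d) |A ∩ B| < 7: fails.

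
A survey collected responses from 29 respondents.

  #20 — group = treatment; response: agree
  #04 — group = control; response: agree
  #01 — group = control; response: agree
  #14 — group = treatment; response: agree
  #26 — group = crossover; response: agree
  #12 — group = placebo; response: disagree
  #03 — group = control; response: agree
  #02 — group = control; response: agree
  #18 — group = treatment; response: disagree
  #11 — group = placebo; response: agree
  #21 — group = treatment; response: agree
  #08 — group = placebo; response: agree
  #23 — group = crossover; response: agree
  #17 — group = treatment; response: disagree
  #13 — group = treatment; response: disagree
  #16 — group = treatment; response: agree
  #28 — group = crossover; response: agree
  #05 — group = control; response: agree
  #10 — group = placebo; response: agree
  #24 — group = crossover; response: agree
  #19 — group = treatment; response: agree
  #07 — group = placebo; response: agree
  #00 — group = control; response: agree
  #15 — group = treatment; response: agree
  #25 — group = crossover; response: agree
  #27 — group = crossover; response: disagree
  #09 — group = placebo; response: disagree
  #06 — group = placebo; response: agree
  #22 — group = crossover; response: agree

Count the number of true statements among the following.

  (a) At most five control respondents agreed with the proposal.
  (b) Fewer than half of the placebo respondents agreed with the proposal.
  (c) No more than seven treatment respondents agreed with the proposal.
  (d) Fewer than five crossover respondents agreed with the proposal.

(a) control: |A| = 6, |A ∩ B| = 6; needs |A ∩ B| ≤ 5 — false.
(b) placebo: |A| = 7, |A ∩ B| = 5; needs |A ∩ B| < |A ∖ B| — false.
(c) treatment: |A| = 9, |A ∩ B| = 6; needs |A ∩ B| ≤ 7 — true.
(d) crossover: |A| = 7, |A ∩ B| = 6; needs |A ∩ B| < 5 — false.

1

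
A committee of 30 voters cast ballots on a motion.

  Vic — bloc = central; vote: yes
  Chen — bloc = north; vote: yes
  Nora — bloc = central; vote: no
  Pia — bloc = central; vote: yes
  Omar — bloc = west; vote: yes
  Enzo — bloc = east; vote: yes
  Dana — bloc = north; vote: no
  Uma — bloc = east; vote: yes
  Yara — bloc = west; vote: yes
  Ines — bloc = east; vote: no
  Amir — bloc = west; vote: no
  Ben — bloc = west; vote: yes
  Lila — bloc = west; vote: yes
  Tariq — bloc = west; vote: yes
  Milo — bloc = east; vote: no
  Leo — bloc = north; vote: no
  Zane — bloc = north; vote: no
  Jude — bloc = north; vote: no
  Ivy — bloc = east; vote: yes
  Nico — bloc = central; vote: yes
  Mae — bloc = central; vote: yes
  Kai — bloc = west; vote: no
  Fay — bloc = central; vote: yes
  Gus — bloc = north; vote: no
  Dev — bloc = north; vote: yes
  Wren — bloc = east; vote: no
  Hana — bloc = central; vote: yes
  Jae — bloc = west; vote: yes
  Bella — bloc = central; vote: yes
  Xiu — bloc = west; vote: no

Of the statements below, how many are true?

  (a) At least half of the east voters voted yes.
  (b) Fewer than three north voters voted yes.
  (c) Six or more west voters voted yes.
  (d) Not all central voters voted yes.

(a) east: |A| = 6, |A ∩ B| = 3; needs |A ∩ B| ≥ |A ∖ B| — true.
(b) north: |A| = 7, |A ∩ B| = 2; needs |A ∩ B| < 3 — true.
(c) west: |A| = 9, |A ∩ B| = 6; needs |A ∩ B| ≥ 6 — true.
(d) central: |A| = 8, |A ∩ B| = 7; needs A ⊄ B (|A ∖ B| ≥ 1) — true.

4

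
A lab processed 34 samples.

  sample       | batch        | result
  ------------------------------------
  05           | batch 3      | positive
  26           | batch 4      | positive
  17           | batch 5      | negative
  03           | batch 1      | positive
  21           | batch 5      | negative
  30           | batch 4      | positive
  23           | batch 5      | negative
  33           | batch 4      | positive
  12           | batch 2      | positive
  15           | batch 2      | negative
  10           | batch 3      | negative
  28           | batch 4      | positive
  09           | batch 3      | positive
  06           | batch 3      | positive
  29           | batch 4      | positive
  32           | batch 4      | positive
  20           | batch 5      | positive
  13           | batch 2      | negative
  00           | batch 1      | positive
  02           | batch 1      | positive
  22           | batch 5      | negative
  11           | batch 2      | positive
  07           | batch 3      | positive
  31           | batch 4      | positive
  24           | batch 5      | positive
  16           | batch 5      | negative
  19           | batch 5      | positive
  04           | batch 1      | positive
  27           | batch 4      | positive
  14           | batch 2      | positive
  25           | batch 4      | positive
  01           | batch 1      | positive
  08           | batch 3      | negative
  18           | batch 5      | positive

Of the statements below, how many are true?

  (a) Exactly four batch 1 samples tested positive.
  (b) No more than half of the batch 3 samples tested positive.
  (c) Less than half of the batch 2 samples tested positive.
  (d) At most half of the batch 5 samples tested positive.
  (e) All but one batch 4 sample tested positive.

1

(a) batch 1: |A| = 5, |A ∩ B| = 5; needs |A ∩ B| = 4 — false.
(b) batch 3: |A| = 6, |A ∩ B| = 4; needs |A ∩ B| ≤ |A ∖ B| — false.
(c) batch 2: |A| = 5, |A ∩ B| = 3; needs |A ∩ B| < |A ∖ B| — false.
(d) batch 5: |A| = 9, |A ∩ B| = 4; needs |A ∩ B| ≤ |A ∖ B| — true.
(e) batch 4: |A| = 9, |A ∩ B| = 9; needs |A ∖ B| = 1 — false.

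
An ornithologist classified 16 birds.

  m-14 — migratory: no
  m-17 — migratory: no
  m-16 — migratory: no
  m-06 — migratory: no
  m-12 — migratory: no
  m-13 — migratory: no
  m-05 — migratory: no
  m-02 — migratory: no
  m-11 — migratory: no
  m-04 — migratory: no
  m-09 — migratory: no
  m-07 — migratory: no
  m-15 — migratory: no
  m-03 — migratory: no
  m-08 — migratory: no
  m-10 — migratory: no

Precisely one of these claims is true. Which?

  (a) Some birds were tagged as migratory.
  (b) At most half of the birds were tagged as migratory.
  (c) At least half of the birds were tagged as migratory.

|A| = 16, |A ∩ B| = 0, |A ∖ B| = 16.
(a) requires A ∩ B ≠ ∅ (|A ∩ B| ≥ 1): false.
(b) requires |A ∩ B| ≤ |A ∖ B|: true.
(c) requires |A ∩ B| ≥ |A ∖ B|: false.

(b)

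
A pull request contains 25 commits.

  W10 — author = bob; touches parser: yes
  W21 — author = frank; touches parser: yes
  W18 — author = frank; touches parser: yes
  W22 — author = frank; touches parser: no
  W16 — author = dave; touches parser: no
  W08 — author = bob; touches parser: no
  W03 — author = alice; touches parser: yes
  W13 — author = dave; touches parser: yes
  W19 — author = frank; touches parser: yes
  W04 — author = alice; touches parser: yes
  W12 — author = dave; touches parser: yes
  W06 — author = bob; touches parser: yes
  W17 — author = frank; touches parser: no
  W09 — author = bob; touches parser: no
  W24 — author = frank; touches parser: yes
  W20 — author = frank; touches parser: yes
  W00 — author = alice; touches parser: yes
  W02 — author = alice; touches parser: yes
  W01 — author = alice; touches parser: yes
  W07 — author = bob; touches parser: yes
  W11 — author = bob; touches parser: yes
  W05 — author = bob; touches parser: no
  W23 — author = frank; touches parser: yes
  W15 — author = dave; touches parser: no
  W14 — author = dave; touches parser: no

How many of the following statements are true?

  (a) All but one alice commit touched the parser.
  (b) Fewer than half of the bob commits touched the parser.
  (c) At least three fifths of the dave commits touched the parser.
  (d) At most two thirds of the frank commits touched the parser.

0

(a) alice: |A| = 5, |A ∩ B| = 5; needs |A ∖ B| = 1 — false.
(b) bob: |A| = 7, |A ∩ B| = 4; needs |A ∩ B| < |A ∖ B| — false.
(c) dave: |A| = 5, |A ∩ B| = 2; needs |A ∩ B| / |A| ≥ 3/5 — false.
(d) frank: |A| = 8, |A ∩ B| = 6; needs |A ∩ B| / |A| ≤ 2/3 — false.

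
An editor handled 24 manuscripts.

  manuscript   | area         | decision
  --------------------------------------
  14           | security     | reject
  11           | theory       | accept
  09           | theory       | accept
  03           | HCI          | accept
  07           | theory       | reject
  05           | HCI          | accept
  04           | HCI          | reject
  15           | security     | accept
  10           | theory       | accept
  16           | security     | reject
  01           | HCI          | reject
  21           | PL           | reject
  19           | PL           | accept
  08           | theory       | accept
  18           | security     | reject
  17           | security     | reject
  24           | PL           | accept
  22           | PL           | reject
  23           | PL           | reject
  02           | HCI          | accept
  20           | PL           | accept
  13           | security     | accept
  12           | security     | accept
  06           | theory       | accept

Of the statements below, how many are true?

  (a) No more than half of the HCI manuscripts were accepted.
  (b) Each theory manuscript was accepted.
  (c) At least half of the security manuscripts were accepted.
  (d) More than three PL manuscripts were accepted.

(a) HCI: |A| = 5, |A ∩ B| = 3; needs |A ∩ B| ≤ |A ∖ B| — false.
(b) theory: |A| = 6, |A ∩ B| = 5; needs A ⊆ B, i.e. every element of A is in B (|A ∖ B| = 0) — false.
(c) security: |A| = 7, |A ∩ B| = 3; needs |A ∩ B| ≥ |A ∖ B| — false.
(d) PL: |A| = 6, |A ∩ B| = 3; needs |A ∩ B| > 3 — false.

0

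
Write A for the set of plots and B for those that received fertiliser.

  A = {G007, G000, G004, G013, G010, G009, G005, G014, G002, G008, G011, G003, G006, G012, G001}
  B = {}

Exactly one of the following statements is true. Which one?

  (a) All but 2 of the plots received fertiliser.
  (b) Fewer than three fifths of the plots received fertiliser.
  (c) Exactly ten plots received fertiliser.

|A| = 15, |A ∩ B| = 0, |A ∖ B| = 15.
(a) requires |A ∖ B| = 2: false.
(b) requires |A ∩ B| / |A| < 3/5: true.
(c) requires |A ∩ B| = 10: false.

(b)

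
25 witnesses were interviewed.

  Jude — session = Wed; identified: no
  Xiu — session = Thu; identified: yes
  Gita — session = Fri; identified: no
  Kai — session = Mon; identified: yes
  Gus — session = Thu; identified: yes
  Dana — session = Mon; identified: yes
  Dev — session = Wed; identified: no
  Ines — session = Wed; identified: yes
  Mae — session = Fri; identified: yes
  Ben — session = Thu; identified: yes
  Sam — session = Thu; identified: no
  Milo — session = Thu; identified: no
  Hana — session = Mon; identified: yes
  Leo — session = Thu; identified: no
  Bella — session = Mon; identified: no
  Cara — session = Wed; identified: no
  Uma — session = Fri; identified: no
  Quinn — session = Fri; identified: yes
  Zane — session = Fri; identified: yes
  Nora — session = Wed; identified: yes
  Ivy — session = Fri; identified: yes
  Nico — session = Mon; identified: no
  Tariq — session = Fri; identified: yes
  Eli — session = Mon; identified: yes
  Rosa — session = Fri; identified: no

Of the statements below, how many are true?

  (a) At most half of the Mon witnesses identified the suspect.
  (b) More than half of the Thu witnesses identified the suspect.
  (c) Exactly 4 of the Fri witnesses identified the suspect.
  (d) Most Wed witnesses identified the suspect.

(a) Mon: |A| = 6, |A ∩ B| = 4; needs |A ∩ B| ≤ |A ∖ B| — false.
(b) Thu: |A| = 6, |A ∩ B| = 3; needs |A ∩ B| > |A ∖ B| — false.
(c) Fri: |A| = 8, |A ∩ B| = 5; needs |A ∩ B| = 4 — false.
(d) Wed: |A| = 5, |A ∩ B| = 2; needs |A ∩ B| > |A ∖ B| — false.

0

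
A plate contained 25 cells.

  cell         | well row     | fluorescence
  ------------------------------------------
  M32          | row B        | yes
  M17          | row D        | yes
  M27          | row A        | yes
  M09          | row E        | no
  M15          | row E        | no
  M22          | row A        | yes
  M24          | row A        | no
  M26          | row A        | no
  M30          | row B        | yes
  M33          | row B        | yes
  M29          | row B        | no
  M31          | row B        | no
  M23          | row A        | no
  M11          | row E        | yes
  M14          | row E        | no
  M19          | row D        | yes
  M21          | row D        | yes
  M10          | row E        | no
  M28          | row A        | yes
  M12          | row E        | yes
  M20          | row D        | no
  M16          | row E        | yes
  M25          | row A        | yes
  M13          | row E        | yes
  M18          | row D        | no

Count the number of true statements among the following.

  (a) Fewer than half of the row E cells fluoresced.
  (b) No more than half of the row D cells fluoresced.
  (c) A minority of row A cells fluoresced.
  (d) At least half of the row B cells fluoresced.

1

(a) row E: |A| = 8, |A ∩ B| = 4; needs |A ∩ B| < |A ∖ B| — false.
(b) row D: |A| = 5, |A ∩ B| = 3; needs |A ∩ B| ≤ |A ∖ B| — false.
(c) row A: |A| = 7, |A ∩ B| = 4; needs |A ∩ B| < |A ∖ B| — false.
(d) row B: |A| = 5, |A ∩ B| = 3; needs |A ∩ B| ≥ |A ∖ B| — true.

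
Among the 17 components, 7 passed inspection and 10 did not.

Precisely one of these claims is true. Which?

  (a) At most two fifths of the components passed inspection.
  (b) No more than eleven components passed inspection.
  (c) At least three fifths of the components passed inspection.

|A| = 17, |A ∩ B| = 7, |A ∖ B| = 10.
(a) requires |A ∩ B| / |A| ≤ 2/5: false.
(b) requires |A ∩ B| ≤ 11: true.
(c) requires |A ∩ B| / |A| ≥ 3/5: false.

(b)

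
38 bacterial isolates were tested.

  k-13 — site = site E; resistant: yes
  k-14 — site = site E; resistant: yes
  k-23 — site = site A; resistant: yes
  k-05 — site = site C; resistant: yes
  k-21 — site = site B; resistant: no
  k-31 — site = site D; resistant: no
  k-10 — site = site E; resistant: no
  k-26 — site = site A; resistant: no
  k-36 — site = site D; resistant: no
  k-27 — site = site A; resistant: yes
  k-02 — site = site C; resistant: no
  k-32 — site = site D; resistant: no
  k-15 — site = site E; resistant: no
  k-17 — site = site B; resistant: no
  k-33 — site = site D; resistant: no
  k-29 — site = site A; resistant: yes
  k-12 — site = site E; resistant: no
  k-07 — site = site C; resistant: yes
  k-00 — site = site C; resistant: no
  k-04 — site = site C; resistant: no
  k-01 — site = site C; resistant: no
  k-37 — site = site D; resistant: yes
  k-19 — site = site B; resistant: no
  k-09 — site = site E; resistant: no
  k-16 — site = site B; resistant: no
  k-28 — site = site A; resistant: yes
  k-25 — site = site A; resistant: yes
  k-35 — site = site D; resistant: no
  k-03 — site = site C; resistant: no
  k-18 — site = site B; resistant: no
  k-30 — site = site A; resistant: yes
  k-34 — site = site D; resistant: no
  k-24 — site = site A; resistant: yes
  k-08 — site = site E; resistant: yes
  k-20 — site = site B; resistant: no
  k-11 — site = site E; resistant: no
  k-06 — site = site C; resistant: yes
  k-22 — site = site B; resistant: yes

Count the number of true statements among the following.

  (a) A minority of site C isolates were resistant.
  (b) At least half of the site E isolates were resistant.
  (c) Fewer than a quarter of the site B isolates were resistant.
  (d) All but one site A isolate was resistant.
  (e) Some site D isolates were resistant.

(a) site C: |A| = 8, |A ∩ B| = 3; needs |A ∩ B| < |A ∖ B| — true.
(b) site E: |A| = 8, |A ∩ B| = 3; needs |A ∩ B| ≥ |A ∖ B| — false.
(c) site B: |A| = 7, |A ∩ B| = 1; needs |A ∩ B| / |A| < 1/4 — true.
(d) site A: |A| = 8, |A ∩ B| = 7; needs |A ∖ B| = 1 — true.
(e) site D: |A| = 7, |A ∩ B| = 1; needs A ∩ B ≠ ∅ (|A ∩ B| ≥ 1) — true.

4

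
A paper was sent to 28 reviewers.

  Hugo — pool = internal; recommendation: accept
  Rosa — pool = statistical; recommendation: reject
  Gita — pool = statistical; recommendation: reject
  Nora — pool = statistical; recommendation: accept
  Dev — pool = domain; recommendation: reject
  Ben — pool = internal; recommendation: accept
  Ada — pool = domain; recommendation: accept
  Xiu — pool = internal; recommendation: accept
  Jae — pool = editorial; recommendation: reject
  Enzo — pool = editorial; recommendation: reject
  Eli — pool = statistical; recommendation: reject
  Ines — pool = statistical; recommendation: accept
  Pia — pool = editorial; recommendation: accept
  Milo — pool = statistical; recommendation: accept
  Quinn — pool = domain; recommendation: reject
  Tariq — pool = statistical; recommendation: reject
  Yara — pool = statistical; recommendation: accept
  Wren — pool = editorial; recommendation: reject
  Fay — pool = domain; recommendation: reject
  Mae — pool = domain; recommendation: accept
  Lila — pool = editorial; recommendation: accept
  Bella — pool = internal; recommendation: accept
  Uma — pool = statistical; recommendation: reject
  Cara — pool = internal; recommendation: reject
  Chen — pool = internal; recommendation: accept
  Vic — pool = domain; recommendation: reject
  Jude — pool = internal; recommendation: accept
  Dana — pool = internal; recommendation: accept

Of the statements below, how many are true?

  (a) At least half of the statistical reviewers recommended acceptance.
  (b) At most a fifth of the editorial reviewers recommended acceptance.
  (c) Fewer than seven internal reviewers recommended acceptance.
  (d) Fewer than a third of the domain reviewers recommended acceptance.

0

(a) statistical: |A| = 9, |A ∩ B| = 4; needs |A ∩ B| ≥ |A ∖ B| — false.
(b) editorial: |A| = 5, |A ∩ B| = 2; needs |A ∩ B| / |A| ≤ 1/5 — false.
(c) internal: |A| = 8, |A ∩ B| = 7; needs |A ∩ B| < 7 — false.
(d) domain: |A| = 6, |A ∩ B| = 2; needs |A ∩ B| / |A| < 1/3 — false.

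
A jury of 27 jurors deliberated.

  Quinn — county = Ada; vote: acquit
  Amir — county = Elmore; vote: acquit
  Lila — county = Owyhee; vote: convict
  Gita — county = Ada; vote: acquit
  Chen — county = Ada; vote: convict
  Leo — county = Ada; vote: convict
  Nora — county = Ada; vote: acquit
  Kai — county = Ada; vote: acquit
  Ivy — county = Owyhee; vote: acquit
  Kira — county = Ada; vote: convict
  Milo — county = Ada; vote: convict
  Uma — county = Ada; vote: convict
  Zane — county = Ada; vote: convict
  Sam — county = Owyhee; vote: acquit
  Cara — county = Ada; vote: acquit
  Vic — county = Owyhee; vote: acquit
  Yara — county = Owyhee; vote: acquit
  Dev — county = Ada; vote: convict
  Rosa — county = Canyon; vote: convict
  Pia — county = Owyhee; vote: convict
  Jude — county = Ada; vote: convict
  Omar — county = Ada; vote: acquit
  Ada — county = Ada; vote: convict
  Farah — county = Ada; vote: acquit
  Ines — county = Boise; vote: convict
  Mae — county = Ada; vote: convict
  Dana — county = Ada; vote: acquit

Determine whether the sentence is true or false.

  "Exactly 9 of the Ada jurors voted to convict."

False

'Exactly 9 of the Ada jurors voted to convict' holds iff |A ∩ B| = 9.
|A| = 18, |A ∩ B| = 10, |A ∖ B| = 8.
|A ∩ B| = 10, so the statement is false.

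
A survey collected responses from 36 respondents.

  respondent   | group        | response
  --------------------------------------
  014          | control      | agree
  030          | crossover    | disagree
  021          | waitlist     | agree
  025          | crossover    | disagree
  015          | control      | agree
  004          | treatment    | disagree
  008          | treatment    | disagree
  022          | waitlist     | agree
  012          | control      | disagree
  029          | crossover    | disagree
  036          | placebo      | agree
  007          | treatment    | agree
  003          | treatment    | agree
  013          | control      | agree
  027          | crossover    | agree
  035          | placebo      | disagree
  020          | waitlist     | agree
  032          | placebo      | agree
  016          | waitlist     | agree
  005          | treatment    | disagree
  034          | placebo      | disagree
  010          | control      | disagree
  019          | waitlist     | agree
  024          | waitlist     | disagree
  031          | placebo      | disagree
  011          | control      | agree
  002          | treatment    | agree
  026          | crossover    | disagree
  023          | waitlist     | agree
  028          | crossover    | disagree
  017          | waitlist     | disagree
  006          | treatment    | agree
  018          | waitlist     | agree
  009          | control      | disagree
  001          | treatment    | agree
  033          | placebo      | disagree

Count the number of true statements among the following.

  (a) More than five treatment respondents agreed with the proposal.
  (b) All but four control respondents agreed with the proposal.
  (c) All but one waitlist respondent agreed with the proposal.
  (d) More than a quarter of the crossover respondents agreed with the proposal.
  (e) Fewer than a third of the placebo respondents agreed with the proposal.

(a) treatment: |A| = 8, |A ∩ B| = 5; needs |A ∩ B| > 5 — false.
(b) control: |A| = 7, |A ∩ B| = 4; needs |A ∖ B| = 4 — false.
(c) waitlist: |A| = 9, |A ∩ B| = 7; needs |A ∖ B| = 1 — false.
(d) crossover: |A| = 6, |A ∩ B| = 1; needs |A ∩ B| / |A| > 1/4 — false.
(e) placebo: |A| = 6, |A ∩ B| = 2; needs |A ∩ B| / |A| < 1/3 — false.

0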